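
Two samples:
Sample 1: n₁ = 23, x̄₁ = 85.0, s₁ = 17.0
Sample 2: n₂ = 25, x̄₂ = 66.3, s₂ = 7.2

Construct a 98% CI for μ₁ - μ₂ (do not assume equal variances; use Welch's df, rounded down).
(9.28, 28.12)

Difference: x̄₁ - x̄₂ = 18.70
SE = √(s₁²/n₁ + s₂²/n₂) = √(17.0²/23 + 7.2²/25) = 3.8261
df = 29.13 → 29 (Welch–Satterthwaite, rounded down)
t* = 2.462

CI: 18.70 ± 2.462 · 3.8261 = 18.70 ± 9.42 = (9.28, 28.12)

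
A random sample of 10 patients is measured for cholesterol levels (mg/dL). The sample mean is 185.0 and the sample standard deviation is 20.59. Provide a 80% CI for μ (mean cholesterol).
(176.00, 194.00)

t-interval (σ unknown):
df = n - 1 = 9
t* = 1.383 for 80% confidence

Margin of error = t* · s/√n = 1.383 · 20.59/√10 = 9.00

CI: (176.00, 194.00)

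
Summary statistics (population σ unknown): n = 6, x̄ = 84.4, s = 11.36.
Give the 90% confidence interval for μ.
(75.06, 93.74)

t-interval (σ unknown):
df = n - 1 = 5
t* = 2.015 for 90% confidence

Margin of error = t* · s/√n = 2.015 · 11.36/√6 = 9.34

CI: (75.06, 93.74)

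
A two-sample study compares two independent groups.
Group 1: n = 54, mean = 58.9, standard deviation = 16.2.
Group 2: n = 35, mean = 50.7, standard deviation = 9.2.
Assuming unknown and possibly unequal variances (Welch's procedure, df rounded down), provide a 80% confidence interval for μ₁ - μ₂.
(4.71, 11.69)

Difference: x̄₁ - x̄₂ = 8.20
SE = √(s₁²/n₁ + s₂²/n₂) = √(16.2²/54 + 9.2²/35) = 2.6978
df = 85.77 → 85 (Welch–Satterthwaite, rounded down)
t* = 1.292

CI: 8.20 ± 1.292 · 2.6978 = 8.20 ± 3.49 = (4.71, 11.69)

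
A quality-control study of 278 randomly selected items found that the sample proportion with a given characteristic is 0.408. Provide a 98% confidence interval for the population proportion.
(0.339, 0.477)

Proportion CI:
SE = √(p̂(1-p̂)/n) = √(0.408 · 0.592 / 278) = 0.02948

z* = 2.326
Margin = z* · SE = 2.326 · 0.02948 = 0.0686

CI: 0.408 ± 0.0686 = (0.339, 0.477)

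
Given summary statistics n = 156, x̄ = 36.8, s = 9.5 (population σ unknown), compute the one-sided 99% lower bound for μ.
μ ≥ 35.01

Lower bound (one-sided):
t* = 2.351 (one-sided for 99%)
Lower bound = x̄ - t* · s/√n = 36.8 - 2.351 · 9.5/√156 = 35.01

We are 99% confident that μ ≥ 35.01.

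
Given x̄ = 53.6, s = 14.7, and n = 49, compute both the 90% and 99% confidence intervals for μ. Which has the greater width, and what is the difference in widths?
99% CI is wider by 4.22

df = 48
90% CI: t* = 1.677, (50.08, 57.12), width = 2 · t* · s/√n = 7.04
99% CI: t* = 2.682, (47.97, 59.23), width = 2 · t* · s/√n = 11.26

The 99% CI is wider by 11.26 - 7.04 = 4.22.
Higher confidence requires a wider interval.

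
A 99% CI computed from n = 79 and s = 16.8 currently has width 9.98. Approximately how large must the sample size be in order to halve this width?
n ≈ 316

CI width ∝ 1/√n
To reduce width by factor 2, need √n to grow by 2 → need 2² = 4 times as many samples.

Current: n = 79, width = 9.98
New: n = 316, width ≈ 4.90

Width reduced by factor of 9.98/4.90 = 2.04.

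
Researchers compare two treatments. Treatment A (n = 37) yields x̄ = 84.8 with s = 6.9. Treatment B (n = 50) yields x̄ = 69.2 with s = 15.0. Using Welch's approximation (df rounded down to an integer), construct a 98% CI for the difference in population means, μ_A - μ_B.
(9.88, 21.32)

Difference: x̄₁ - x̄₂ = 15.60
SE = √(s₁²/n₁ + s₂²/n₂) = √(6.9²/37 + 15.0²/50) = 2.4056
df = 72.91 → 72 (Welch–Satterthwaite, rounded down)
t* = 2.379

CI: 15.60 ± 2.379 · 2.4056 = 15.60 ± 5.72 = (9.88, 21.32)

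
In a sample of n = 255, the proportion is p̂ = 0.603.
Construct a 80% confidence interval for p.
(0.564, 0.642)

Proportion CI:
SE = √(p̂(1-p̂)/n) = √(0.603 · 0.397 / 255) = 0.03064

z* = 1.282
Margin = z* · SE = 1.282 · 0.03064 = 0.0393

CI: 0.603 ± 0.0393 = (0.564, 0.642)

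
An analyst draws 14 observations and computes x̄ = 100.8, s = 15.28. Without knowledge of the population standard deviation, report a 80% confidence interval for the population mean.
(95.29, 106.31)

t-interval (σ unknown):
df = n - 1 = 13
t* = 1.350 for 80% confidence

Margin of error = t* · s/√n = 1.350 · 15.28/√14 = 5.51

CI: (95.29, 106.31)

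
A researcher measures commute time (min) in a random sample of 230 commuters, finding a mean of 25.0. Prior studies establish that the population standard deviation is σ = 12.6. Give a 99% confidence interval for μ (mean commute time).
(22.86, 27.14)

z-interval (σ known):
z* = 2.576 for 99% confidence

Margin of error = z* · σ/√n = 2.576 · 12.6/√230 = 2.14

CI: (25.0 - 2.14, 25.0 + 2.14) = (22.86, 27.14)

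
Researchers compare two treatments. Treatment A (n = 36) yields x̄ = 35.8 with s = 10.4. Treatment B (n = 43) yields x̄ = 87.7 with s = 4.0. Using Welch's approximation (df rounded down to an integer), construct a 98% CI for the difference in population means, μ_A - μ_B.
(-56.34, -47.46)

Difference: x̄₁ - x̄₂ = -51.90
SE = √(s₁²/n₁ + s₂²/n₂) = √(10.4²/36 + 4.0²/43) = 1.8375
df = 43.65 → 43 (Welch–Satterthwaite, rounded down)
t* = 2.416

CI: -51.90 ± 2.416 · 1.8375 = -51.90 ± 4.44 = (-56.34, -47.46)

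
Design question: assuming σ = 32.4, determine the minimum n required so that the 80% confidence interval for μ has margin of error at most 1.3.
n ≥ 1021

For margin E ≤ 1.3:
n ≥ (z* · σ / E)²
n ≥ (1.282 · 32.4 / 1.3)²
n ≥ 1020.89

Minimum n = 1021 (rounding up)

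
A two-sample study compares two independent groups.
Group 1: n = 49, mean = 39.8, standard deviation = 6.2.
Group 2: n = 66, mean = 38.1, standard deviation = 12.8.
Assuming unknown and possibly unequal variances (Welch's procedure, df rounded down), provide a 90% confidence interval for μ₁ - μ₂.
(-1.30, 4.70)

Difference: x̄₁ - x̄₂ = 1.70
SE = √(s₁²/n₁ + s₂²/n₂) = √(6.2²/49 + 12.8²/66) = 1.8075
df = 99.16 → 99 (Welch–Satterthwaite, rounded down)
t* = 1.660

CI: 1.70 ± 1.660 · 1.8075 = 1.70 ± 3.00 = (-1.30, 4.70)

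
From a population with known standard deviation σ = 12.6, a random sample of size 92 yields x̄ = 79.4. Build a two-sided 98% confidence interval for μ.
(76.34, 82.46)

z-interval (σ known):
z* = 2.326 for 98% confidence

Margin of error = z* · σ/√n = 2.326 · 12.6/√92 = 3.06

CI: (79.4 - 3.06, 79.4 + 3.06) = (76.34, 82.46)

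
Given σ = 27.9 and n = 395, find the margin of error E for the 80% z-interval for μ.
Margin of error = 1.80

Margin of error = z* · σ/√n
= 1.282 · 27.9/√395
= 1.282 · 27.9/19.8746
= 1.80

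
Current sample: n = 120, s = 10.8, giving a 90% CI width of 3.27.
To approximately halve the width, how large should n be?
n ≈ 480

CI width ∝ 1/√n
To reduce width by factor 2, need √n to grow by 2 → need 2² = 4 times as many samples.

Current: n = 120, width = 3.27
New: n = 480, width ≈ 1.62

Width reduced by factor of 3.27/1.62 = 2.02.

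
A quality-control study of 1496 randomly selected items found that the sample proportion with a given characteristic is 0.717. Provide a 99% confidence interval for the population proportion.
(0.687, 0.747)

Proportion CI:
SE = √(p̂(1-p̂)/n) = √(0.717 · 0.283 / 1496) = 0.01165

z* = 2.576
Margin = z* · SE = 2.576 · 0.01165 = 0.0300

CI: 0.717 ± 0.0300 = (0.687, 0.747)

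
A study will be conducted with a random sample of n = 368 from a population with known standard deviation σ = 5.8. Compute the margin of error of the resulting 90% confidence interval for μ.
Margin of error = 0.50

Margin of error = z* · σ/√n
= 1.645 · 5.8/√368
= 1.645 · 5.8/19.1833
= 0.50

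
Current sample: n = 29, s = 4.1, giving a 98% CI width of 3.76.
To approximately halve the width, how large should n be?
n ≈ 116

CI width ∝ 1/√n
To reduce width by factor 2, need √n to grow by 2 → need 2² = 4 times as many samples.

Current: n = 29, width = 3.76
New: n = 116, width ≈ 1.80

Width reduced by factor of 3.76/1.80 = 2.09.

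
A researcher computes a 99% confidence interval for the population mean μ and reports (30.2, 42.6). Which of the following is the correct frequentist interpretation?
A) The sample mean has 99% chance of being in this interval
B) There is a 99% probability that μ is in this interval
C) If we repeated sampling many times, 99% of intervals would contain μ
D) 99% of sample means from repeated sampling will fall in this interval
C

A) Wrong — x̄ is observed and sits in the interval by construction.
B) Wrong — μ is fixed; the randomness lives in the interval, not in μ.
C) Correct — this is the frequentist long-run coverage interpretation.
D) Wrong — coverage applies to intervals containing μ, not to future x̄ values.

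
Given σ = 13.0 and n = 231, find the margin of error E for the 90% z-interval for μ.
Margin of error = 1.41

Margin of error = z* · σ/√n
= 1.645 · 13.0/√231
= 1.645 · 13.0/15.1987
= 1.41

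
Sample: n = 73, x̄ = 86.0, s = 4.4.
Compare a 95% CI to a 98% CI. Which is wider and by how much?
98% CI is wider by 0.40

df = 72
95% CI: t* = 1.993, (84.97, 87.03), width = 2 · t* · s/√n = 2.05
98% CI: t* = 2.379, (84.77, 87.23), width = 2 · t* · s/√n = 2.45

The 98% CI is wider by 2.45 - 2.05 = 0.40.
Higher confidence requires a wider interval.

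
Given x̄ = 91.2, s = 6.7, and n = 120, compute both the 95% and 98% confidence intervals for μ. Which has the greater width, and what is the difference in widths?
98% CI is wider by 0.46

df = 119
95% CI: t* = 1.980, (89.99, 92.41), width = 2 · t* · s/√n = 2.42
98% CI: t* = 2.358, (89.76, 92.64), width = 2 · t* · s/√n = 2.88

The 98% CI is wider by 2.88 - 2.42 = 0.46.
Higher confidence requires a wider interval.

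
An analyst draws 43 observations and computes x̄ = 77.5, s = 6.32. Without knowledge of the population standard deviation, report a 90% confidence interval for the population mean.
(75.88, 79.12)

t-interval (σ unknown):
df = n - 1 = 42
t* = 1.682 for 90% confidence

Margin of error = t* · s/√n = 1.682 · 6.32/√43 = 1.62

CI: (75.88, 79.12)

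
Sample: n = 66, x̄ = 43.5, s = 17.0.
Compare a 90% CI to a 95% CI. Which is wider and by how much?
95% CI is wider by 1.38

df = 65
90% CI: t* = 1.669, (40.01, 46.99), width = 2 · t* · s/√n = 6.98
95% CI: t* = 1.997, (39.32, 47.68), width = 2 · t* · s/√n = 8.36

The 95% CI is wider by 8.36 - 6.98 = 1.38.
Higher confidence requires a wider interval.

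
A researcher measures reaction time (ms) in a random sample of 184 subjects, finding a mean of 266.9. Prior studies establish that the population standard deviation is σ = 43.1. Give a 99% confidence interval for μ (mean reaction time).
(258.72, 275.08)

z-interval (σ known):
z* = 2.576 for 99% confidence

Margin of error = z* · σ/√n = 2.576 · 43.1/√184 = 8.18

CI: (266.9 - 8.18, 266.9 + 8.18) = (258.72, 275.08)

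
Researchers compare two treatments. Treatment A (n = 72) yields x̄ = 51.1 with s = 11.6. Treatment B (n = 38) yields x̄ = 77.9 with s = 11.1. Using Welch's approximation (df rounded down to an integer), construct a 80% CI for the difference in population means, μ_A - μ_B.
(-29.72, -23.88)

Difference: x̄₁ - x̄₂ = -26.80
SE = √(s₁²/n₁ + s₂²/n₂) = √(11.6²/72 + 11.1²/38) = 2.2608
df = 78.38 → 78 (Welch–Satterthwaite, rounded down)
t* = 1.292

CI: -26.80 ± 1.292 · 2.2608 = -26.80 ± 2.92 = (-29.72, -23.88)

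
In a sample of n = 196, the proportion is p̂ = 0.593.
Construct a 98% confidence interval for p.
(0.511, 0.675)

Proportion CI:
SE = √(p̂(1-p̂)/n) = √(0.593 · 0.407 / 196) = 0.03509

z* = 2.326
Margin = z* · SE = 2.326 · 0.03509 = 0.0816

CI: 0.593 ± 0.0816 = (0.511, 0.675)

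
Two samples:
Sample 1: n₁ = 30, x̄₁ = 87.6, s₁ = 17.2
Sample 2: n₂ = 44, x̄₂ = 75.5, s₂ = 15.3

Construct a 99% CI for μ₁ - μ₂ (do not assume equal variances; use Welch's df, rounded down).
(1.72, 22.48)

Difference: x̄₁ - x̄₂ = 12.10
SE = √(s₁²/n₁ + s₂²/n₂) = √(17.2²/30 + 15.3²/44) = 3.8964
df = 57.45 → 57 (Welch–Satterthwaite, rounded down)
t* = 2.665

CI: 12.10 ± 2.665 · 3.8964 = 12.10 ± 10.38 = (1.72, 22.48)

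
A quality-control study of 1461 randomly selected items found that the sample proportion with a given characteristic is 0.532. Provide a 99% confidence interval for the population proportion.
(0.498, 0.566)

Proportion CI:
SE = √(p̂(1-p̂)/n) = √(0.532 · 0.468 / 1461) = 0.01305

z* = 2.576
Margin = z* · SE = 2.576 · 0.01305 = 0.0336

CI: 0.532 ± 0.0336 = (0.498, 0.566)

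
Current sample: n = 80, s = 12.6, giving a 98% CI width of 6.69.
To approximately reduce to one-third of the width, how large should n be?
n ≈ 720

CI width ∝ 1/√n
To reduce width by factor 3, need √n to grow by 3 → need 3² = 9 times as many samples.

Current: n = 80, width = 6.69
New: n = 720, width ≈ 2.19

Width reduced by factor of 6.69/2.19 = 3.05.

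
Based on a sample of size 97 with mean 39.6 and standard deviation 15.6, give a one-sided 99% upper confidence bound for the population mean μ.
μ ≤ 43.35

Upper bound (one-sided):
t* = 2.366 (one-sided for 99%)
Upper bound = x̄ + t* · s/√n = 39.6 + 2.366 · 15.6/√97 = 43.35

We are 99% confident that μ ≤ 43.35.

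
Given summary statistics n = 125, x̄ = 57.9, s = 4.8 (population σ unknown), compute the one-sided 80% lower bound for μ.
μ ≥ 57.54

Lower bound (one-sided):
t* = 0.845 (one-sided for 80%)
Lower bound = x̄ - t* · s/√n = 57.9 - 0.845 · 4.8/√125 = 57.54

We are 80% confident that μ ≥ 57.54.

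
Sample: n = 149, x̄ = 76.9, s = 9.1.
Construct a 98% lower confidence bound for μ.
μ ≥ 75.36

Lower bound (one-sided):
t* = 2.072 (one-sided for 98%)
Lower bound = x̄ - t* · s/√n = 76.9 - 2.072 · 9.1/√149 = 75.36

We are 98% confident that μ ≥ 75.36.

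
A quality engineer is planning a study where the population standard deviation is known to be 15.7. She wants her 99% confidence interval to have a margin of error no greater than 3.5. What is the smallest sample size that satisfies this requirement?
n ≥ 134

For margin E ≤ 3.5:
n ≥ (z* · σ / E)²
n ≥ (2.576 · 15.7 / 3.5)²
n ≥ 133.52

Minimum n = 134 (rounding up)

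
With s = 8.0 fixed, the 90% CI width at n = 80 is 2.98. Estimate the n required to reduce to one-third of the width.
n ≈ 720

CI width ∝ 1/√n
To reduce width by factor 3, need √n to grow by 3 → need 3² = 9 times as many samples.

Current: n = 80, width = 2.98
New: n = 720, width ≈ 0.98

Width reduced by factor of 2.98/0.98 = 3.04.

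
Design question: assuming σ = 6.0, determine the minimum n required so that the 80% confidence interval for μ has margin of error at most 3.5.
n ≥ 5

For margin E ≤ 3.5:
n ≥ (z* · σ / E)²
n ≥ (1.282 · 6.0 / 3.5)²
n ≥ 4.83

Minimum n = 5 (rounding up)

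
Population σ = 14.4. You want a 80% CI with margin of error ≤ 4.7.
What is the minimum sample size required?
n ≥ 16

For margin E ≤ 4.7:
n ≥ (z* · σ / E)²
n ≥ (1.282 · 14.4 / 4.7)²
n ≥ 15.43

Minimum n = 16 (rounding up)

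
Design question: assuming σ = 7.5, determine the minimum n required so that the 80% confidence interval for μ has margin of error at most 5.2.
n ≥ 4

For margin E ≤ 5.2:
n ≥ (z* · σ / E)²
n ≥ (1.282 · 7.5 / 5.2)²
n ≥ 3.42

Minimum n = 4 (rounding up)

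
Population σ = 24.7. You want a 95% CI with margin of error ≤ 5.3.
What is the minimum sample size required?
n ≥ 84

For margin E ≤ 5.3:
n ≥ (z* · σ / E)²
n ≥ (1.960 · 24.7 / 5.3)²
n ≥ 83.44

Minimum n = 84 (rounding up)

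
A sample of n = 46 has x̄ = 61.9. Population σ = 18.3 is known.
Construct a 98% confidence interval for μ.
(55.62, 68.18)

z-interval (σ known):
z* = 2.326 for 98% confidence

Margin of error = z* · σ/√n = 2.326 · 18.3/√46 = 6.28

CI: (61.9 - 6.28, 61.9 + 6.28) = (55.62, 68.18)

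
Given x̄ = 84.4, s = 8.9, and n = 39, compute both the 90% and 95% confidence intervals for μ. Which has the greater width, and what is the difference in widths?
95% CI is wider by 0.96

df = 38
90% CI: t* = 1.686, (82.00, 86.80), width = 2 · t* · s/√n = 4.81
95% CI: t* = 2.024, (81.52, 87.28), width = 2 · t* · s/√n = 5.77

The 95% CI is wider by 5.77 - 4.81 = 0.96.
Higher confidence requires a wider interval.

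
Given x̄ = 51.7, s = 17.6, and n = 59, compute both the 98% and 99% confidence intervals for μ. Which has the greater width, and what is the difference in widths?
99% CI is wider by 1.24

df = 58
98% CI: t* = 2.392, (46.22, 57.18), width = 2 · t* · s/√n = 10.96
99% CI: t* = 2.663, (45.60, 57.80), width = 2 · t* · s/√n = 12.20

The 99% CI is wider by 12.20 - 10.96 = 1.24.
Higher confidence requires a wider interval.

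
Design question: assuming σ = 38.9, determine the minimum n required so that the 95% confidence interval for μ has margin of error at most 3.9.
n ≥ 383

For margin E ≤ 3.9:
n ≥ (z* · σ / E)²
n ≥ (1.960 · 38.9 / 3.9)²
n ≥ 382.19

Minimum n = 383 (rounding up)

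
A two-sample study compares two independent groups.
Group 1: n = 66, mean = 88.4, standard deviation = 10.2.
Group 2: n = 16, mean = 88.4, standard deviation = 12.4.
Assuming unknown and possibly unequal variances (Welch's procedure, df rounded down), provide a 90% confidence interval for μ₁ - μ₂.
(-5.77, 5.77)

Difference: x̄₁ - x̄₂ = 0.00
SE = √(s₁²/n₁ + s₂²/n₂) = √(10.2²/66 + 12.4²/16) = 3.3446
df = 20.20 → 20 (Welch–Satterthwaite, rounded down)
t* = 1.725

CI: 0.00 ± 1.725 · 3.3446 = 0.00 ± 5.77 = (-5.77, 5.77)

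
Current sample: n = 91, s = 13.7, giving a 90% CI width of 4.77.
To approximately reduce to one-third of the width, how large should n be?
n ≈ 819

CI width ∝ 1/√n
To reduce width by factor 3, need √n to grow by 3 → need 3² = 9 times as many samples.

Current: n = 91, width = 4.77
New: n = 819, width ≈ 1.58

Width reduced by factor of 4.77/1.58 = 3.02.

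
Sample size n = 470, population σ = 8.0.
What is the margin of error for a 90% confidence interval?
Margin of error = 0.61

Margin of error = z* · σ/√n
= 1.645 · 8.0/√470
= 1.645 · 8.0/21.6795
= 0.61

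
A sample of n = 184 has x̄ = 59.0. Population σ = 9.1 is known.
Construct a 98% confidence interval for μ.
(57.44, 60.56)

z-interval (σ known):
z* = 2.326 for 98% confidence

Margin of error = z* · σ/√n = 2.326 · 9.1/√184 = 1.56

CI: (59.0 - 1.56, 59.0 + 1.56) = (57.44, 60.56)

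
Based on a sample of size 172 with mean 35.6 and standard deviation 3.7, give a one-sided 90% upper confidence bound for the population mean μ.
μ ≤ 35.96

Upper bound (one-sided):
t* = 1.287 (one-sided for 90%)
Upper bound = x̄ + t* · s/√n = 35.6 + 1.287 · 3.7/√172 = 35.96

We are 90% confident that μ ≤ 35.96.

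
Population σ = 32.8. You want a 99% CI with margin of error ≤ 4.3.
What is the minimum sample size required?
n ≥ 387

For margin E ≤ 4.3:
n ≥ (z* · σ / E)²
n ≥ (2.576 · 32.8 / 4.3)²
n ≥ 386.10

Minimum n = 387 (rounding up)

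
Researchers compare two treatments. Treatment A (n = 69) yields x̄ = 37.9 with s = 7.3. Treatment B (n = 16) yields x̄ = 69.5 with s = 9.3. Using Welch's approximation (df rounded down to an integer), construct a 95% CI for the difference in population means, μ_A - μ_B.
(-36.80, -26.40)

Difference: x̄₁ - x̄₂ = -31.60
SE = √(s₁²/n₁ + s₂²/n₂) = √(7.3²/69 + 9.3²/16) = 2.4855
df = 19.50 → 19 (Welch–Satterthwaite, rounded down)
t* = 2.093

CI: -31.60 ± 2.093 · 2.4855 = -31.60 ± 5.20 = (-36.80, -26.40)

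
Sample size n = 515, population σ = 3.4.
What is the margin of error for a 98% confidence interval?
Margin of error = 0.35

Margin of error = z* · σ/√n
= 2.326 · 3.4/√515
= 2.326 · 3.4/22.6936
= 0.35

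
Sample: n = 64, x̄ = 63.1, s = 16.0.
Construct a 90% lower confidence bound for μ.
μ ≥ 60.51

Lower bound (one-sided):
t* = 1.295 (one-sided for 90%)
Lower bound = x̄ - t* · s/√n = 63.1 - 1.295 · 16.0/√64 = 60.51

We are 90% confident that μ ≥ 60.51.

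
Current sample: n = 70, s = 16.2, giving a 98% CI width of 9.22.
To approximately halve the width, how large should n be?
n ≈ 280

CI width ∝ 1/√n
To reduce width by factor 2, need √n to grow by 2 → need 2² = 4 times as many samples.

Current: n = 70, width = 9.22
New: n = 280, width ≈ 4.53

Width reduced by factor of 9.22/4.53 = 2.04.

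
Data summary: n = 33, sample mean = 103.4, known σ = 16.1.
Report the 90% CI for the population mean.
(98.79, 108.01)

z-interval (σ known):
z* = 1.645 for 90% confidence

Margin of error = z* · σ/√n = 1.645 · 16.1/√33 = 4.61

CI: (103.4 - 4.61, 103.4 + 4.61) = (98.79, 108.01)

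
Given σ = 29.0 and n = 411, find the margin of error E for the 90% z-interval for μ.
Margin of error = 2.35

Margin of error = z* · σ/√n
= 1.645 · 29.0/√411
= 1.645 · 29.0/20.2731
= 2.35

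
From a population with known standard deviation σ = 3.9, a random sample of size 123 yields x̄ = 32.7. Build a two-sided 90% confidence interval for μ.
(32.12, 33.28)

z-interval (σ known):
z* = 1.645 for 90% confidence

Margin of error = z* · σ/√n = 1.645 · 3.9/√123 = 0.58

CI: (32.7 - 0.58, 32.7 + 0.58) = (32.12, 33.28)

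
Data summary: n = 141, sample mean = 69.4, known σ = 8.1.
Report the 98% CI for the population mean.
(67.81, 70.99)

z-interval (σ known):
z* = 2.326 for 98% confidence

Margin of error = z* · σ/√n = 2.326 · 8.1/√141 = 1.59

CI: (69.4 - 1.59, 69.4 + 1.59) = (67.81, 70.99)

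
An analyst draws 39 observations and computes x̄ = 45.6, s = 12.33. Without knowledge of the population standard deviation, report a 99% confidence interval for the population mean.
(40.25, 50.95)

t-interval (σ unknown):
df = n - 1 = 38
t* = 2.712 for 99% confidence

Margin of error = t* · s/√n = 2.712 · 12.33/√39 = 5.35

CI: (40.25, 50.95)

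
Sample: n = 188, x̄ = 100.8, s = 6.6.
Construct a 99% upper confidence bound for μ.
μ ≤ 101.93

Upper bound (one-sided):
t* = 2.346 (one-sided for 99%)
Upper bound = x̄ + t* · s/√n = 100.8 + 2.346 · 6.6/√188 = 101.93

We are 99% confident that μ ≤ 101.93.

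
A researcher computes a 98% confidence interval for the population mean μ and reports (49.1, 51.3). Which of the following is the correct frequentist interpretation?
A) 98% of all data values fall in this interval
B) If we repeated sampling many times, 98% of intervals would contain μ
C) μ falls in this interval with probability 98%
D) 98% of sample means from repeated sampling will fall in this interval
B

A) Wrong — a CI is about the parameter μ, not individual data values.
B) Correct — this is the frequentist long-run coverage interpretation.
C) Wrong — μ is fixed; the randomness lives in the interval, not in μ.
D) Wrong — coverage applies to intervals containing μ, not to future x̄ values.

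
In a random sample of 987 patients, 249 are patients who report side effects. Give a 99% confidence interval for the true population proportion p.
(0.217, 0.288)

Proportion CI:
p̂ = 249/987 = 0.25228
SE = √(p̂(1-p̂)/n) = √(0.25228 · 0.74772 / 987) = 0.01382

z* = 2.576
Margin = z* · SE = 2.576 · 0.01382 = 0.0356

CI: 0.25228 ± 0.0356 = (0.217, 0.288)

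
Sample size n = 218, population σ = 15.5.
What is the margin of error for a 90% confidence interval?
Margin of error = 1.73

Margin of error = z* · σ/√n
= 1.645 · 15.5/√218
= 1.645 · 15.5/14.7648
= 1.73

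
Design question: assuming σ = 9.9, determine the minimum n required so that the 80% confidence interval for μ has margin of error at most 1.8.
n ≥ 50

For margin E ≤ 1.8:
n ≥ (z* · σ / E)²
n ≥ (1.282 · 9.9 / 1.8)²
n ≥ 49.72

Minimum n = 50 (rounding up)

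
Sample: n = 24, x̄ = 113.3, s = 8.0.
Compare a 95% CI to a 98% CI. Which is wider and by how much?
98% CI is wider by 1.40

df = 23
95% CI: t* = 2.069, (109.92, 116.68), width = 2 · t* · s/√n = 6.76
98% CI: t* = 2.500, (109.22, 117.38), width = 2 · t* · s/√n = 8.16

The 98% CI is wider by 8.16 - 6.76 = 1.40.
Higher confidence requires a wider interval.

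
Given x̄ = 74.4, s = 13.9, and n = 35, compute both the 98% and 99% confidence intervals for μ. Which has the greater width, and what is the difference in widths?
99% CI is wider by 1.35

df = 34
98% CI: t* = 2.441, (68.66, 80.14), width = 2 · t* · s/√n = 11.47
99% CI: t* = 2.728, (67.99, 80.81), width = 2 · t* · s/√n = 12.82

The 99% CI is wider by 12.82 - 11.47 = 1.35.
Higher confidence requires a wider interval.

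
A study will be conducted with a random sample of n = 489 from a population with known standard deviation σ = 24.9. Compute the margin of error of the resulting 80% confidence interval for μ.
Margin of error = 1.44

Margin of error = z* · σ/√n
= 1.282 · 24.9/√489
= 1.282 · 24.9/22.1133
= 1.44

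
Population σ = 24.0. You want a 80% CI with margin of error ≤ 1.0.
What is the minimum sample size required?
n ≥ 947

For margin E ≤ 1.0:
n ≥ (z* · σ / E)²
n ≥ (1.282 · 24.0 / 1.0)²
n ≥ 946.67

Minimum n = 947 (rounding up)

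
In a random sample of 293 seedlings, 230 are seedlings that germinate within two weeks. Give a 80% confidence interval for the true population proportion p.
(0.754, 0.816)

Proportion CI:
p̂ = 230/293 = 0.78498
SE = √(p̂(1-p̂)/n) = √(0.78498 · 0.21502 / 293) = 0.02400

z* = 1.282
Margin = z* · SE = 1.282 · 0.02400 = 0.0308

CI: 0.78498 ± 0.0308 = (0.754, 0.816)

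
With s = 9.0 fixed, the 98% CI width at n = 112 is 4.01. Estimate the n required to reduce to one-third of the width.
n ≈ 1008

CI width ∝ 1/√n
To reduce width by factor 3, need √n to grow by 3 → need 3² = 9 times as many samples.

Current: n = 112, width = 4.01
New: n = 1008, width ≈ 1.32

Width reduced by factor of 4.01/1.32 = 3.04.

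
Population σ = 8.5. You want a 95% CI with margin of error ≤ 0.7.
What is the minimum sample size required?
n ≥ 567

For margin E ≤ 0.7:
n ≥ (z* · σ / E)²
n ≥ (1.960 · 8.5 / 0.7)²
n ≥ 566.44

Minimum n = 567 (rounding up)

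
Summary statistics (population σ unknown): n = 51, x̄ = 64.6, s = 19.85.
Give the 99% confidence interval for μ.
(57.16, 72.04)

t-interval (σ unknown):
df = n - 1 = 50
t* = 2.678 for 99% confidence

Margin of error = t* · s/√n = 2.678 · 19.85/√51 = 7.44

CI: (57.16, 72.04)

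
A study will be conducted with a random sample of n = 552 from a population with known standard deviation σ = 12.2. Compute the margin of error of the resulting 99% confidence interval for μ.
Margin of error = 1.34

Margin of error = z* · σ/√n
= 2.576 · 12.2/√552
= 2.576 · 12.2/23.4947
= 1.34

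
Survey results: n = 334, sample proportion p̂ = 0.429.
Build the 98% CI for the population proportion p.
(0.366, 0.492)

Proportion CI:
SE = √(p̂(1-p̂)/n) = √(0.429 · 0.571 / 334) = 0.02708

z* = 2.326
Margin = z* · SE = 2.326 · 0.02708 = 0.0630

CI: 0.429 ± 0.0630 = (0.366, 0.492)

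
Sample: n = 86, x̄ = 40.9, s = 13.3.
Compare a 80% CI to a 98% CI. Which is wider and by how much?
98% CI is wider by 3.09

df = 85
80% CI: t* = 1.292, (39.05, 42.75), width = 2 · t* · s/√n = 3.71
98% CI: t* = 2.371, (37.50, 44.30), width = 2 · t* · s/√n = 6.80

The 98% CI is wider by 6.80 - 3.71 = 3.09.
Higher confidence requires a wider interval.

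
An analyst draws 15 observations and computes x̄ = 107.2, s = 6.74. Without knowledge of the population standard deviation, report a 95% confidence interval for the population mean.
(103.47, 110.93)

t-interval (σ unknown):
df = n - 1 = 14
t* = 2.145 for 95% confidence

Margin of error = t* · s/√n = 2.145 · 6.74/√15 = 3.73

CI: (103.47, 110.93)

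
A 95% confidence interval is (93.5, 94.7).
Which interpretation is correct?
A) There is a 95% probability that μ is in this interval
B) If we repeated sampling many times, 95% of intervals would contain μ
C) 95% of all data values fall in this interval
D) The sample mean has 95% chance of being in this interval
B

A) Wrong — μ is fixed; the randomness lives in the interval, not in μ.
B) Correct — this is the frequentist long-run coverage interpretation.
C) Wrong — a CI is about the parameter μ, not individual data values.
D) Wrong — x̄ is observed and sits in the interval by construction.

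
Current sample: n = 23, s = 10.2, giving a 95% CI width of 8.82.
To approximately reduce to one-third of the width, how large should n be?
n ≈ 207

CI width ∝ 1/√n
To reduce width by factor 3, need √n to grow by 3 → need 3² = 9 times as many samples.

Current: n = 23, width = 8.82
New: n = 207, width ≈ 2.80

Width reduced by factor of 8.82/2.80 = 3.15.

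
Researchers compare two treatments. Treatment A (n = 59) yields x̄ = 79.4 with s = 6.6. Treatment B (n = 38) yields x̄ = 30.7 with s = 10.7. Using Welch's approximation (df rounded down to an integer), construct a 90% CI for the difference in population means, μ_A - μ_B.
(45.46, 51.94)

Difference: x̄₁ - x̄₂ = 48.70
SE = √(s₁²/n₁ + s₂²/n₂) = √(6.6²/59 + 10.7²/38) = 1.9368
df = 55.24 → 55 (Welch–Satterthwaite, rounded down)
t* = 1.673

CI: 48.70 ± 1.673 · 1.9368 = 48.70 ± 3.24 = (45.46, 51.94)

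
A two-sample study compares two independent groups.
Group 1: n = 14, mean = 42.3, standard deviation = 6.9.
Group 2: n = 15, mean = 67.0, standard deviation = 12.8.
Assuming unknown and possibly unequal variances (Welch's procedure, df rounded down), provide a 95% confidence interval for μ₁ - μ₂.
(-32.57, -16.83)

Difference: x̄₁ - x̄₂ = -24.70
SE = √(s₁²/n₁ + s₂²/n₂) = √(6.9²/14 + 12.8²/15) = 3.7846
df = 21.80 → 21 (Welch–Satterthwaite, rounded down)
t* = 2.080

CI: -24.70 ± 2.080 · 3.7846 = -24.70 ± 7.87 = (-32.57, -16.83)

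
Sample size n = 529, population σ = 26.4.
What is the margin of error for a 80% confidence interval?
Margin of error = 1.47

Margin of error = z* · σ/√n
= 1.282 · 26.4/√529
= 1.282 · 26.4/23.0000
= 1.47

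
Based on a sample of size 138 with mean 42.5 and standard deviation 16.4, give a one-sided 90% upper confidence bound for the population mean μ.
μ ≤ 44.30

Upper bound (one-sided):
t* = 1.288 (one-sided for 90%)
Upper bound = x̄ + t* · s/√n = 42.5 + 1.288 · 16.4/√138 = 44.30

We are 90% confident that μ ≤ 44.30.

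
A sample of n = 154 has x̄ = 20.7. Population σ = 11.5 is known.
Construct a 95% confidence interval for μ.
(18.88, 22.52)

z-interval (σ known):
z* = 1.960 for 95% confidence

Margin of error = z* · σ/√n = 1.960 · 11.5/√154 = 1.82

CI: (20.7 - 1.82, 20.7 + 1.82) = (18.88, 22.52)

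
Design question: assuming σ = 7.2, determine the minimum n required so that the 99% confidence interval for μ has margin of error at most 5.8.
n ≥ 11

For margin E ≤ 5.8:
n ≥ (z* · σ / E)²
n ≥ (2.576 · 7.2 / 5.8)²
n ≥ 10.23

Minimum n = 11 (rounding up)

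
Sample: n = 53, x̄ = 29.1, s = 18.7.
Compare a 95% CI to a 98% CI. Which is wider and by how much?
98% CI is wider by 2.02

df = 52
95% CI: t* = 2.007, (23.94, 34.26), width = 2 · t* · s/√n = 10.31
98% CI: t* = 2.400, (22.94, 35.26), width = 2 · t* · s/√n = 12.33

The 98% CI is wider by 12.33 - 10.31 = 2.02.
Higher confidence requires a wider interval.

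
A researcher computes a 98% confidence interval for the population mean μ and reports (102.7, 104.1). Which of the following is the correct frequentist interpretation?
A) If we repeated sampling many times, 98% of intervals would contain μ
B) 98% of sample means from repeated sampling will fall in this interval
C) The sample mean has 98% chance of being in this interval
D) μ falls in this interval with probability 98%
A

A) Correct — this is the frequentist long-run coverage interpretation.
B) Wrong — coverage applies to intervals containing μ, not to future x̄ values.
C) Wrong — x̄ is observed and sits in the interval by construction.
D) Wrong — μ is fixed; the randomness lives in the interval, not in μ.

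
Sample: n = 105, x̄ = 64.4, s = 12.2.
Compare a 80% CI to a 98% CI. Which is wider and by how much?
98% CI is wider by 2.56

df = 104
80% CI: t* = 1.290, (62.86, 65.94), width = 2 · t* · s/√n = 3.07
98% CI: t* = 2.363, (61.59, 67.21), width = 2 · t* · s/√n = 5.63

The 98% CI is wider by 5.63 - 3.07 = 2.56.
Higher confidence requires a wider interval.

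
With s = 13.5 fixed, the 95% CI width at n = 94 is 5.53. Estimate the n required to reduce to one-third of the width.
n ≈ 846

CI width ∝ 1/√n
To reduce width by factor 3, need √n to grow by 3 → need 3² = 9 times as many samples.

Current: n = 94, width = 5.53
New: n = 846, width ≈ 1.82

Width reduced by factor of 5.53/1.82 = 3.04.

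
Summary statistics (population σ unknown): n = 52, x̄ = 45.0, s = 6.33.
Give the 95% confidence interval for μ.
(43.24, 46.76)

t-interval (σ unknown):
df = n - 1 = 51
t* = 2.008 for 95% confidence

Margin of error = t* · s/√n = 2.008 · 6.33/√52 = 1.76

CI: (43.24, 46.76)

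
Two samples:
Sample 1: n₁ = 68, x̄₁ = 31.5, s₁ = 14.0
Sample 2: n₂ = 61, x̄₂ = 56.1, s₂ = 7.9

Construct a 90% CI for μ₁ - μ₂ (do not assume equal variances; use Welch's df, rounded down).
(-27.88, -21.32)

Difference: x̄₁ - x̄₂ = -24.60
SE = √(s₁²/n₁ + s₂²/n₂) = √(14.0²/68 + 7.9²/61) = 1.9762
df = 107.83 → 107 (Welch–Satterthwaite, rounded down)
t* = 1.659

CI: -24.60 ± 1.659 · 1.9762 = -24.60 ± 3.28 = (-27.88, -21.32)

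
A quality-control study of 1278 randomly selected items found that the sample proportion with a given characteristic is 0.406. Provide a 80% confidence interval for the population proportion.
(0.388, 0.424)

Proportion CI:
SE = √(p̂(1-p̂)/n) = √(0.406 · 0.594 / 1278) = 0.01374

z* = 1.282
Margin = z* · SE = 1.282 · 0.01374 = 0.0176

CI: 0.406 ± 0.0176 = (0.388, 0.424)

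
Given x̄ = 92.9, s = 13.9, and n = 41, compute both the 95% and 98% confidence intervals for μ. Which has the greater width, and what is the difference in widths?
98% CI is wider by 1.75

df = 40
95% CI: t* = 2.021, (88.51, 97.29), width = 2 · t* · s/√n = 8.77
98% CI: t* = 2.423, (87.64, 98.16), width = 2 · t* · s/√n = 10.52

The 98% CI is wider by 10.52 - 8.77 = 1.75.
Higher confidence requires a wider interval.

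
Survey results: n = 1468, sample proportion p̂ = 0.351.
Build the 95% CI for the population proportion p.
(0.327, 0.375)

Proportion CI:
SE = √(p̂(1-p̂)/n) = √(0.351 · 0.649 / 1468) = 0.01246

z* = 1.960
Margin = z* · SE = 1.960 · 0.01246 = 0.0244

CI: 0.351 ± 0.0244 = (0.327, 0.375)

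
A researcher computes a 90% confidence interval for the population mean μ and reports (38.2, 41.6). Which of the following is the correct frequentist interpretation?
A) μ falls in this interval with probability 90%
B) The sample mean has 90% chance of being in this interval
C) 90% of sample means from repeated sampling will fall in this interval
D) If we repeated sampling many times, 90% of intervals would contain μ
D

A) Wrong — μ is fixed; the randomness lives in the interval, not in μ.
B) Wrong — x̄ is observed and sits in the interval by construction.
C) Wrong — coverage applies to intervals containing μ, not to future x̄ values.
D) Correct — this is the frequentist long-run coverage interpretation.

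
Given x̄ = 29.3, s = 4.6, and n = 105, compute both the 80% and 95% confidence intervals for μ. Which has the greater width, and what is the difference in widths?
95% CI is wider by 0.62

df = 104
80% CI: t* = 1.290, (28.72, 29.88), width = 2 · t* · s/√n = 1.16
95% CI: t* = 1.983, (28.41, 30.19), width = 2 · t* · s/√n = 1.78

The 95% CI is wider by 1.78 - 1.16 = 0.62.
Higher confidence requires a wider interval.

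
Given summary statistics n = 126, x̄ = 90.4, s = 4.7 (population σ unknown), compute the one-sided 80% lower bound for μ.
μ ≥ 90.05

Lower bound (one-sided):
t* = 0.845 (one-sided for 80%)
Lower bound = x̄ - t* · s/√n = 90.4 - 0.845 · 4.7/√126 = 90.05

We are 80% confident that μ ≥ 90.05.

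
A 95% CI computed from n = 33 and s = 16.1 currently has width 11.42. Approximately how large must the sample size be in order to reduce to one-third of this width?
n ≈ 297

CI width ∝ 1/√n
To reduce width by factor 3, need √n to grow by 3 → need 3² = 9 times as many samples.

Current: n = 33, width = 11.42
New: n = 297, width ≈ 3.68

Width reduced by factor of 11.42/3.68 = 3.10.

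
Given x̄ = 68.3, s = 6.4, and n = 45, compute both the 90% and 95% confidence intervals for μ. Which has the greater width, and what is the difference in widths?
95% CI is wider by 0.63

df = 44
90% CI: t* = 1.680, (66.70, 69.90), width = 2 · t* · s/√n = 3.21
95% CI: t* = 2.015, (66.38, 70.22), width = 2 · t* · s/√n = 3.84

The 95% CI is wider by 3.84 - 3.21 = 0.63.
Higher confidence requires a wider interval.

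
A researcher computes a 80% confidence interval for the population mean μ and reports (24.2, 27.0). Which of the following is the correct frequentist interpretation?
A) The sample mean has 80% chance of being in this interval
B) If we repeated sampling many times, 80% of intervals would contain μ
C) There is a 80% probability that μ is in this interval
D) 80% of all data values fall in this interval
B

A) Wrong — x̄ is observed and sits in the interval by construction.
B) Correct — this is the frequentist long-run coverage interpretation.
C) Wrong — μ is fixed; the randomness lives in the interval, not in μ.
D) Wrong — a CI is about the parameter μ, not individual data values.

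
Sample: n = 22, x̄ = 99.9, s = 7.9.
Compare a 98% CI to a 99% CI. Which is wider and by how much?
99% CI is wider by 1.06

df = 21
98% CI: t* = 2.518, (95.66, 104.14), width = 2 · t* · s/√n = 8.48
99% CI: t* = 2.831, (95.13, 104.67), width = 2 · t* · s/√n = 9.54

The 99% CI is wider by 9.54 - 8.48 = 1.06.
Higher confidence requires a wider interval.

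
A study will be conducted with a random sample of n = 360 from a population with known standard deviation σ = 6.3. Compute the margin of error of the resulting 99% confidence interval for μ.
Margin of error = 0.86

Margin of error = z* · σ/√n
= 2.576 · 6.3/√360
= 2.576 · 6.3/18.9737
= 0.86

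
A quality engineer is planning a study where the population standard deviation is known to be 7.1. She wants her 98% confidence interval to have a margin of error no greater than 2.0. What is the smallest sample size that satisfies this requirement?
n ≥ 69

For margin E ≤ 2.0:
n ≥ (z* · σ / E)²
n ≥ (2.326 · 7.1 / 2.0)²
n ≥ 68.18

Minimum n = 69 (rounding up)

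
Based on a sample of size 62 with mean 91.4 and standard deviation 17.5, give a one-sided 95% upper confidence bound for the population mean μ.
μ ≤ 95.11

Upper bound (one-sided):
t* = 1.670 (one-sided for 95%)
Upper bound = x̄ + t* · s/√n = 91.4 + 1.670 · 17.5/√62 = 95.11

We are 95% confident that μ ≤ 95.11.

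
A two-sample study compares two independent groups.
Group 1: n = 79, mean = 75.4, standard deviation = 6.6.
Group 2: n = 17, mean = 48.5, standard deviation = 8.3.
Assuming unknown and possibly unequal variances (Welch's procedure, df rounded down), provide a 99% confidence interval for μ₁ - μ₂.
(20.80, 33.00)

Difference: x̄₁ - x̄₂ = 26.90
SE = √(s₁²/n₁ + s₂²/n₂) = √(6.6²/79 + 8.3²/17) = 2.1456
df = 20.57 → 20 (Welch–Satterthwaite, rounded down)
t* = 2.845

CI: 26.90 ± 2.845 · 2.1456 = 26.90 ± 6.10 = (20.80, 33.00)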